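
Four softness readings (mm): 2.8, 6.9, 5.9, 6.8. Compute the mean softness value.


5.60 mm

Sum = 2.8 + 6.9 + 5.9 + 6.8
Mean = 22.4 / 4 = 5.60 mm


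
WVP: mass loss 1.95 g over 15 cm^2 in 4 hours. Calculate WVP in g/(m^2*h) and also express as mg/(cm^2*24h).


WVP = 325.00 g/(m^2*h)
Daily rate = 780.00 mg/(cm^2*24h)

WVP = 1.95 / (15 x 4) x 10000 = 325.00 g/(m^2*h)
Mass loss in mg = 1.95 x 1000 = 1950 mg
Per cm^2 per 24h in mg: 1950 x 24 / (15 x 4) = 46800 / 60 = 780.00 mg/(cm^2*24h)


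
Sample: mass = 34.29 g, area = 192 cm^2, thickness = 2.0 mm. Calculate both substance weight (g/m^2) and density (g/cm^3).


SW = 34.29 / 192 x 10000 = 1785.9 g/m^2
Volume = 192 x 2.0 / 10 = 38.40 cm^3
Density = 34.29 / 38.40 = 0.893 g/cm^3


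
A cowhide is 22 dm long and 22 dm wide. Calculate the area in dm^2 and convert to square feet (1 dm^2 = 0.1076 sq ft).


484 dm^2
52.08 sq ft

Area = 22 x 22 = 484 dm^2
Conversion: 484 x 0.1076 = 52.08 sq ft


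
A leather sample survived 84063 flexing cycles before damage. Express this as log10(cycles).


log10(84063) = 4.92


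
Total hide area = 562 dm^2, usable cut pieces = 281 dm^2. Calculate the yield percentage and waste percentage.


Yield = 281 / 562 x 100 = 50.0%
Waste = 562 - 281 = 281 dm^2
Waste% = 100 - 50.0 = 50.0%


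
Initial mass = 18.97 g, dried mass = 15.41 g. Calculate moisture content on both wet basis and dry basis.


Wet basis = 18.8%
Dry basis = 23.1%

Moisture lost = 18.97 - 15.41 = 3.56 g
Wet basis MC = 3.56 / 18.97 x 100 = 18.8%
Dry basis MC = 3.56 / 15.41 x 100 = 23.1%


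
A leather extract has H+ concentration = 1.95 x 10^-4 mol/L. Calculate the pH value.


pH = -log10[H+]
pH = -log10(1.95 x 10^-4) = 3.71


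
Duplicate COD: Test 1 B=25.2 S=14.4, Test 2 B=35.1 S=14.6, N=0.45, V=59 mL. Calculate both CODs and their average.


COD1 = (25.2 - 14.4) x 0.45 x 8000 / 59 = 659.0 mg/L
COD2 = (35.1 - 14.6) x 0.45 x 8000 / 59 = 1250.8 mg/L
Average = (659.0 + 1250.8) / 2 = 954.9 mg/L


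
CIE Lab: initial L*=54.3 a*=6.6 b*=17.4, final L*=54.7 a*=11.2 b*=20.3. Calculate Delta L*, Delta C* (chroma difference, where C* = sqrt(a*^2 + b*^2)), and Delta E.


Delta L* = 0.4
Delta C* = 4.58
Delta E = 5.45

Delta L* = 54.7 - 54.3 = 0.4
C1* = sqrt((6.6)^2 + (17.4)^2) = 18.610
C2* = sqrt((11.2)^2 + (20.3)^2) = 23.185
Delta C* = 23.185 - 18.610 = 4.58
Delta E = sqrt((0.4)^2 + (4.6)^2 + (2.9)^2) = 5.45


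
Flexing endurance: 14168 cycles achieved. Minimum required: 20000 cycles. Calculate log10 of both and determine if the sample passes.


log10(14168) = 4.15
log10(20000) = 4.30
Passes: No


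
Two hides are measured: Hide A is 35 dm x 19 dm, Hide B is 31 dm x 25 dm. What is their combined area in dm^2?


1440 dm^2


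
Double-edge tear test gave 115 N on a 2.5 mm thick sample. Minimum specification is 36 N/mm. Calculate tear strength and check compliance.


Tear strength = 115 / 2.5 = 46.0 N/mm
Required minimum = 36 N/mm
Compliant: Yes


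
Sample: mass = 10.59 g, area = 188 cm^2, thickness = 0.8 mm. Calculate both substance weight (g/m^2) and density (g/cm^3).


Substance weight = 563.3 g/m^2
Density = 0.704 g/cm^3


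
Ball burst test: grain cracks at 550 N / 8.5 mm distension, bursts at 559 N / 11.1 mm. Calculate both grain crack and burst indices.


Crack index = 64.7 N/mm
Burst index = 50.4 N/mm

Crack index = 550 / 8.5 = 64.7 N/mm
Burst index = 559 / 11.1 = 50.4 N/mm


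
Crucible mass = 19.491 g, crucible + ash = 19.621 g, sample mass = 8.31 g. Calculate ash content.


Ash mass = 19.621 - 19.491 = 0.130 g
Ash% = 0.130 / 8.31 x 100 = 1.56%


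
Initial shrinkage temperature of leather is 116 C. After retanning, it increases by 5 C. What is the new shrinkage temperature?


121 C


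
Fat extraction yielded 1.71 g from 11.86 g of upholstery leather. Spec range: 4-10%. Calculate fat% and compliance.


Fat% = 1.71 / 11.86 x 100 = 14.4%
Spec range: 4-10%
Compliant: No


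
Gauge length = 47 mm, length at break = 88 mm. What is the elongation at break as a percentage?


87.2%


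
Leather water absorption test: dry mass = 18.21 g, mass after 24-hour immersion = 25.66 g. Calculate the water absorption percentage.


40.9%

Water absorbed = 25.66 - 18.21 = 7.45 g
WA% = 7.45 / 18.21 x 100 = 40.9%


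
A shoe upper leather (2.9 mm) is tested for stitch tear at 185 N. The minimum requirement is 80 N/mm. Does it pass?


STS = 185 / 2.9 = 63.8 N/mm
Minimum required: 80 N/mm
Passes: No


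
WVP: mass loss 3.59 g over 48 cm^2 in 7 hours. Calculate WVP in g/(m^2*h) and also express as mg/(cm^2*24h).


WVP = 106.85 g/(m^2*h)
Daily rate = 256.43 mg/(cm^2*24h)

WVP = 3.59 / (48 x 7) x 10000 = 106.85 g/(m^2*h)
Mass loss in mg = 3.59 x 1000 = 3590 mg
Per cm^2 per 24h in mg: 3590 x 24 / (48 x 7) = 86160 / 336 = 256.43 mg/(cm^2*24h)


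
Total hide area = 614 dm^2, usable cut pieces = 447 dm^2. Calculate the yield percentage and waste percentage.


Yield = 447 / 614 x 100 = 72.8%
Waste = 614 - 447 = 167 dm^2
Waste% = 100 - 72.8 = 27.2%


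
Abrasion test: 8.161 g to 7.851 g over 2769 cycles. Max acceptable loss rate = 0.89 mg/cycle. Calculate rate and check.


Loss = 8.161 - 7.851 = 0.310 g
Rate = 0.310 g / 2769 cycles x 1000 = 0.112 mg/cycle
Max = 0.89 mg/cycle
Passes: Yes


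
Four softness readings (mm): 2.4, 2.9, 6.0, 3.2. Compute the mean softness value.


3.63 mm


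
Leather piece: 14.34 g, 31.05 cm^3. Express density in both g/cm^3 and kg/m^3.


0.462 g/cm^3
462 kg/m^3


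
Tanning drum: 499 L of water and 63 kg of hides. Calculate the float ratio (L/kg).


Float ratio = water / hide weight
Ratio = 499 / 63 = 7.9


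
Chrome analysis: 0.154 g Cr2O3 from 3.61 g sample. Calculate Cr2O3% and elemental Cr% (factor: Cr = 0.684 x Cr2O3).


Cr2O3% = 0.154 / 3.61 x 100 = 4.27%
Cr% = 4.27 x 0.684 = 2.92%


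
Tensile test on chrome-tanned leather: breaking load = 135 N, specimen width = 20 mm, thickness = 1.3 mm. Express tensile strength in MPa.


Cross-section = 20 x 1.3 = 26.0 mm^2
TS = 135 / 26.0 = 5.19 MPa
(1 N/mm^2 = 1 MPa)


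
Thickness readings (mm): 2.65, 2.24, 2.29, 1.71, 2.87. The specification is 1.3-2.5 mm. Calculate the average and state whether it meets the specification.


Average = 2.35 mm
Within specification: Yes

Sum = 11.76
Average = 11.76 / 5 = 2.35 mm
Specification range: 1.3 to 2.5 mm
Within spec: Yes


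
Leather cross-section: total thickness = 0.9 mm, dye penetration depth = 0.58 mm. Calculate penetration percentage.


64.4%

Penetration% = 0.58 / 0.9 x 100
Penetration = 64.4%


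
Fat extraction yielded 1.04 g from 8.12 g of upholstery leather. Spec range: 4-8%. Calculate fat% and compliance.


Fat% = 1.04 / 8.12 x 100 = 12.8%
Spec range: 4-8%
Compliant: No


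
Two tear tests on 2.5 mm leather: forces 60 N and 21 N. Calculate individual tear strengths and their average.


Tear 1 = 24.0 N/mm
Tear 2 = 8.4 N/mm
Average = 16.2 N/mm


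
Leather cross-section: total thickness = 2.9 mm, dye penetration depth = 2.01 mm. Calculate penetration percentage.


Penetration% = 2.01 / 2.9 x 100
Penetration = 69.3%


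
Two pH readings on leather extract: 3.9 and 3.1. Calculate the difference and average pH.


Difference = 0.8
Average pH = 3.50


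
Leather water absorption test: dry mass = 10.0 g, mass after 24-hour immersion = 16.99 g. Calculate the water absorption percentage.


69.9%


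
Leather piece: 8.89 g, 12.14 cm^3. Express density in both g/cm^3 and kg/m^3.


0.732 g/cm^3
732 kg/m^3

Density = 8.89 / 12.14 = 0.732 g/cm^3
Convert: 0.732 x 1000 = 732 kg/m^3


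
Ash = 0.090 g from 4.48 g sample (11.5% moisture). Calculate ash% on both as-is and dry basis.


As-is ash = 2.01%
Dry-basis ash = 2.27%

As-is ash% = 0.090 / 4.48 x 100 = 2.01%
Dry mass = 4.48 x (100 - 11.5) / 100 = 3.9648 g
Dry-basis ash% = 0.090 / 3.9648 x 100 = 2.27%


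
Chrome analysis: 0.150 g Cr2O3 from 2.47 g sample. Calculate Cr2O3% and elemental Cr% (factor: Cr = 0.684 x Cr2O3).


Cr2O3 = 6.07%
Cr = 4.15%


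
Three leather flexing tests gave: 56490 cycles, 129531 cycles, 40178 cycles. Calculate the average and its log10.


Average = 75400 cycles
log10 = 4.88

Average = (56490 + 129531 + 40178) / 3 = 75400 cycles
log10(75400) = 4.88


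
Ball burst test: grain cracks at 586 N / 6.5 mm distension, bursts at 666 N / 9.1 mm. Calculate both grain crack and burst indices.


Crack index = 586 / 6.5 = 90.2 N/mm
Burst index = 666 / 9.1 = 73.2 N/mm


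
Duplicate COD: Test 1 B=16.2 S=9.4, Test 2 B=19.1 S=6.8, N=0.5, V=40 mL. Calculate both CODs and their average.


COD1 = 680.0 mg/L
COD2 = 1230.0 mg/L
Average = 955.0 mg/L


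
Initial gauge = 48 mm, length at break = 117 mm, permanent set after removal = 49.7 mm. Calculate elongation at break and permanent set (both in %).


Elongation at break = (117 - 48) / 48 x 100 = 143.8%
Permanent set = (49.7 - 48) / 48 x 100 = 3.5%


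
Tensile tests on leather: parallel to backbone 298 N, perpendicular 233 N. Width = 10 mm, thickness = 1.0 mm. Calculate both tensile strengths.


Area = 10 x 1.0 = 10.0 mm^2
TS (parallel) = 298 / 10.0 = 29.80 N/mm^2
TS (perpendicular) = 233 / 10.0 = 23.30 N/mm^2


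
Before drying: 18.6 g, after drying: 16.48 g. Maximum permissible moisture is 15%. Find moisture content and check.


MC = (18.6 - 16.48) / 18.6 x 100 = 11.4%
Maximum: 15%
Acceptable: Yes


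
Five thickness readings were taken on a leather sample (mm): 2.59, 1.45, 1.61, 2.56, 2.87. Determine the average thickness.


Sum = 2.59 + 1.45 + 1.61 + 2.56 + 2.87 = 11.08
Average = 11.08 / 5 = 2.22 mm


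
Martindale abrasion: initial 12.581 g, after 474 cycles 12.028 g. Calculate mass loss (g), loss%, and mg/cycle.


Loss = 12.581 - 12.028 = 0.553 g
Loss% = 0.553 / 12.581 x 100 = 4.40%
Rate = 0.553 / 474 x 1000 = 1.167 mg/cycle


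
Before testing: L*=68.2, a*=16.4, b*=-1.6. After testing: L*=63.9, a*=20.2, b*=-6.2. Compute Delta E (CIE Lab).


Delta E = 7.35


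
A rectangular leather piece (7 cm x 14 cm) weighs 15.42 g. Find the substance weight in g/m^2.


1573.5 g/m^2

Area = 7 x 14 = 98 cm^2
SW = 15.42 / 98 x 10000 = 1573.5 g/m^2


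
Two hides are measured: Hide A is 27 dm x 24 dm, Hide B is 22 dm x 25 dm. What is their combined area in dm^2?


Hide A area = 27 x 24 = 648 dm^2
Hide B area = 22 x 25 = 550 dm^2
Total = 648 + 550 = 1198 dm^2


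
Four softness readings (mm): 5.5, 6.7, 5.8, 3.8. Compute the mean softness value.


5.45 mm

Sum = 5.5 + 6.7 + 5.8 + 3.8
Mean = 21.8 / 4 = 5.45 mm


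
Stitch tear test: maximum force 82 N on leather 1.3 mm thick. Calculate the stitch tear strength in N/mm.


63.1 N/mm


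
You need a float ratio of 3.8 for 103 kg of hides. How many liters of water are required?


391.4 L

Water = hide weight x target ratio
Water = 103 x 3.8 = 391.4 L


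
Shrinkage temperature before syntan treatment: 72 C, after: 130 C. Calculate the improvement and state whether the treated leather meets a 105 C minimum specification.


Improvement = 130 - 72 = 58 C
Spec check: 130 C >= 105 C? Yes


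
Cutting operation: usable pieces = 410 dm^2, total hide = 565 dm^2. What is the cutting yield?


Yield = usable / total x 100
Yield = 410 / 565 x 100 = 72.6%


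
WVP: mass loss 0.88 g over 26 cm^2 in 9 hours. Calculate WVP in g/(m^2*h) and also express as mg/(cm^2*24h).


WVP = 37.61 g/(m^2*h)
Daily rate = 90.26 mg/(cm^2*24h)


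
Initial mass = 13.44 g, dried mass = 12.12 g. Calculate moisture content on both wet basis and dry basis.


Moisture lost = 13.44 - 12.12 = 1.32 g
Wet basis MC = 1.32 / 13.44 x 100 = 9.8%
Dry basis MC = 1.32 / 12.12 x 100 = 10.9%


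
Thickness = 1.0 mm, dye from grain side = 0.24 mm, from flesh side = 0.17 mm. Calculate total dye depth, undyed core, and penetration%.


Total dyed = 0.41 mm
Undyed core = 0.59 mm
Penetration = 41.0%


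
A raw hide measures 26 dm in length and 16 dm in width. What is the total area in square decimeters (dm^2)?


416 dm^2


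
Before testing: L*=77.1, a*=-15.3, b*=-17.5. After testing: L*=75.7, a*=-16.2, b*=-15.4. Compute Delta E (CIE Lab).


Delta E = 2.68


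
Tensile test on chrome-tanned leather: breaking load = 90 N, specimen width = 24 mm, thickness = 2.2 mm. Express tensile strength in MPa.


Cross-section = 24 x 2.2 = 52.8 mm^2
TS = 90 / 52.8 = 1.70 MPa
(1 N/mm^2 = 1 MPa)


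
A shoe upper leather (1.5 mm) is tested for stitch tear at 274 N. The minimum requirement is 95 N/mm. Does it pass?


STS = 274 / 1.5 = 182.7 N/mm
Minimum required: 95 N/mm
Passes: Yes


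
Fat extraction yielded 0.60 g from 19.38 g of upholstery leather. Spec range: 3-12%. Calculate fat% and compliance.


Fat content = 3.1%
Compliant: Yes

Fat% = 0.60 / 19.38 x 100 = 3.1%
Spec range: 3-12%
Compliant: Yes


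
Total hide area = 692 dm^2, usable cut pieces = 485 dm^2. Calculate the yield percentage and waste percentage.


Yield = 485 / 692 x 100 = 70.1%
Waste = 692 - 485 = 207 dm^2
Waste% = 100 - 70.1 = 29.9%


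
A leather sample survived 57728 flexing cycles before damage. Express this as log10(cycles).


4.76

log10(57728) = 4.76


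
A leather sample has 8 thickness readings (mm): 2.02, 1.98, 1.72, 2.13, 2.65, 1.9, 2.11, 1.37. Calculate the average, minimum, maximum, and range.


Average = 1.99 mm
Min = 1.37 mm
Max = 2.65 mm
Range = 1.28 mm

Sum = 15.88
Average = 15.88 / 8 = 1.99 mm
Minimum = 1.37 mm
Maximum = 2.65 mm
Range = 2.65 - 1.37 = 1.28 mm


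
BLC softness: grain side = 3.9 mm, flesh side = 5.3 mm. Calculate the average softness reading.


4.60 mm

Average = (3.9 + 5.3) / 2
Average = 4.60 mm


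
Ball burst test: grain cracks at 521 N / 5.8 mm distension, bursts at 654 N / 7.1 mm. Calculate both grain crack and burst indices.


Crack index = 521 / 5.8 = 89.8 N/mm
Burst index = 654 / 7.1 = 92.1 N/mm


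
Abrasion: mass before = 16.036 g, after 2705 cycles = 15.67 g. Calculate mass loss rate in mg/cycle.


0.135 mg/cycle

Mass loss = 16.036 - 15.67 = 0.366 g
Rate = 0.366 / 2705 x 1000 = 0.135 mg/cycle


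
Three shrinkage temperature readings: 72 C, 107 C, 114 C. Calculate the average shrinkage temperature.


Average = (72 + 107 + 114) / 3
Average = 293 / 3 = 97.7 C


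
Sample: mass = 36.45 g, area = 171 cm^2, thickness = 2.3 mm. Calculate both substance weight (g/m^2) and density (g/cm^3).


Substance weight = 2131.6 g/m^2
Density = 0.927 g/cm^3

SW = 36.45 / 171 x 10000 = 2131.6 g/m^2
Volume = 171 x 2.3 / 10 = 39.33 cm^3
Density = 36.45 / 39.33 = 0.927 g/cm^3


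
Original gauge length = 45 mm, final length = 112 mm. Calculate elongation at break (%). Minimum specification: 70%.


Extension = 112 - 45 = 67 mm
Elongation = 67 / 45 x 100 = 148.9%
Minimum required: 70%
Meets specification: Yes


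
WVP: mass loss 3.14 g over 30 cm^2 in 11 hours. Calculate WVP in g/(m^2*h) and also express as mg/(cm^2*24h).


WVP = 3.14 / (30 x 11) x 10000 = 95.15 g/(m^2*h)
Mass loss in mg = 3.14 x 1000 = 3140 mg
Per cm^2 per 24h in mg: 3140 x 24 / (30 x 11) = 75360 / 330 = 228.36 mg/(cm^2*24h)


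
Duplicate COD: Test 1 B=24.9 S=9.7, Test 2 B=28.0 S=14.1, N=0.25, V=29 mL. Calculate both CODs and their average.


COD1 = 1048.3 mg/L
COD2 = 958.6 mg/L
Average = 1003.5 mg/L


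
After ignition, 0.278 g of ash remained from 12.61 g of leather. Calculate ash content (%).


Ash% = 0.278 / 12.61 x 100
Ash% = 2.20%


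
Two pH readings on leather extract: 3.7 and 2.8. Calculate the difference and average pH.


Difference = |3.7 - 2.8| = 0.9
Average = (3.7 + 2.8) / 2 = 3.25


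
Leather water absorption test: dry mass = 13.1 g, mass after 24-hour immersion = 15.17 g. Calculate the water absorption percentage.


Water absorbed = 15.17 - 13.1 = 2.07 g
WA% = 2.07 / 13.1 x 100 = 15.8%


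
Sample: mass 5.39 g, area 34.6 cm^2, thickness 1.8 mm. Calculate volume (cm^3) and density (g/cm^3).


Thickness in cm = 1.8 / 10 = 0.18 cm
Volume = 34.6 x 0.18 = 6.228 cm^3
Density = 5.39 / 6.228 = 0.865 g/cm^3


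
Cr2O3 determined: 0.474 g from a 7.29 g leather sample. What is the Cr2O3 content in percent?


Cr2O3% = 0.474 / 7.29 x 100
Cr2O3% = 6.50%


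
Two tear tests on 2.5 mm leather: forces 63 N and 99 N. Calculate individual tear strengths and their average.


Tear 1 = 25.2 N/mm
Tear 2 = 39.6 N/mm
Average = 32.4 N/mm

Tear 1 = 63 / 2.5 = 25.2 N/mm
Tear 2 = 99 / 2.5 = 39.6 N/mm
Average = (25.2 + 39.6) / 2 = 32.4 N/mm


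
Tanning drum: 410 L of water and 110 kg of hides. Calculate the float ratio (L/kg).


3.7

Float ratio = water / hide weight
Ratio = 410 / 110 = 3.7


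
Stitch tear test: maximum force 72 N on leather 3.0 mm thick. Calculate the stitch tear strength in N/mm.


24.0 N/mm

Stitch tear strength = force / thickness
STS = 72 / 3.0 = 24.0 N/mm


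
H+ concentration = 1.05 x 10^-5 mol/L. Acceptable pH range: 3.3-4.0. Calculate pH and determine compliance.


pH = 4.98
Compliant: No


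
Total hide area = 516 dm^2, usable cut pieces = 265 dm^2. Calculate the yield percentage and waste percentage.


Yield = 265 / 516 x 100 = 51.4%
Waste = 516 - 265 = 251 dm^2
Waste% = 100 - 51.4 = 48.6%


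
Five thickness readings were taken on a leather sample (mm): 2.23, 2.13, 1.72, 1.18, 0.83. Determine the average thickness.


1.62 mm

Sum = 2.23 + 2.13 + 1.72 + 1.18 + 0.83 = 8.09
Average = 8.09 / 5 = 1.62 mm


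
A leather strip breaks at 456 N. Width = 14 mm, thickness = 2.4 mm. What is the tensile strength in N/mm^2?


13.57 N/mm^2

Cross-sectional area = 14 x 2.4 = 33.6 mm^2
Tensile strength = 456 / 33.6 = 13.57 N/mm^2


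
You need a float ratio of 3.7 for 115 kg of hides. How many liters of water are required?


Water = hide weight x target ratio
Water = 115 x 3.7 = 425.5 L


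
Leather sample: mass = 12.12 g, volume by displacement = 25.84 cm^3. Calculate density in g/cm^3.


0.469 g/cm^3

Density = mass / volume
Density = 12.12 / 25.84 = 0.469 g/cm^3


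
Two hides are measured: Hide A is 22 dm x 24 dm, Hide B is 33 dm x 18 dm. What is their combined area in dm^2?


Hide A area = 22 x 24 = 528 dm^2
Hide B area = 33 x 18 = 594 dm^2
Total = 528 + 594 = 1122 dm^2


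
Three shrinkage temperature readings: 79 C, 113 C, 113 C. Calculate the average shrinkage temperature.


Average = (79 + 113 + 113) / 3
Average = 305 / 3 = 101.7 C


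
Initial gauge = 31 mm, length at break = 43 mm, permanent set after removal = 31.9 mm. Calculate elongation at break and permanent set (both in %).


Elongation at break = (43 - 31) / 31 x 100 = 38.7%
Permanent set = (31.9 - 31) / 31 x 100 = 2.9%


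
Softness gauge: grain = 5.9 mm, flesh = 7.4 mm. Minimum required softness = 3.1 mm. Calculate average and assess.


Average = (5.9 + 7.4) / 2 = 6.65 mm
Minimum = 3.1 mm
Meets requirement: Yes


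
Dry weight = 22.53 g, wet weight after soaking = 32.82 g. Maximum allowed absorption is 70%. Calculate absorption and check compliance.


Absorption = 45.7%
Compliant: Yes

WA = (32.82 - 22.53) / 22.53 x 100 = 45.7%
Maximum allowed: 70%
Compliant: Yes


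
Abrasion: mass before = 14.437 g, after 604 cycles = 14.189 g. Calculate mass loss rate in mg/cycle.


0.411 mg/cycle


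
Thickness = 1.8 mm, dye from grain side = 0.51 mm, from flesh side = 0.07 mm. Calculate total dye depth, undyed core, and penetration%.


Total dyed = 0.58 mm
Undyed core = 1.22 mm
Penetration = 32.2%

Total dyed = 0.51 + 0.07 = 0.58 mm
Undyed core = 1.8 - 0.58 = 1.22 mm
Penetration = 0.58 / 1.8 x 100 = 32.2%


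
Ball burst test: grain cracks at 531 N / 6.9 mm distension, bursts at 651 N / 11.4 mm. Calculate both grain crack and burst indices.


Crack index = 531 / 6.9 = 77.0 N/mm
Burst index = 651 / 11.4 = 57.1 N/mm


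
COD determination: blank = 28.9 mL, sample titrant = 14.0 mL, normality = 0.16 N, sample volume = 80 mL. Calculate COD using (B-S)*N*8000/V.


COD = (28.9 - 14.0) x 0.16 x 8000 / 80
COD = 14.9 x 0.16 x 8000 / 80
COD = 238.4 mg/L


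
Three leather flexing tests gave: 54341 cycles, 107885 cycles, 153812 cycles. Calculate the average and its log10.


Average = (54341 + 107885 + 153812) / 3 = 105346 cycles
log10(105346) = 5.02


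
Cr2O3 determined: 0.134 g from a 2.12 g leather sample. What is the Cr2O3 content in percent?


Cr2O3% = 0.134 / 2.12 x 100
Cr2O3% = 6.32%


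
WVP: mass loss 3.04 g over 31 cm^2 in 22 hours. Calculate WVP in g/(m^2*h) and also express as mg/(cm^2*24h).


WVP = 44.57 g/(m^2*h)
Daily rate = 106.98 mg/(cm^2*24h)


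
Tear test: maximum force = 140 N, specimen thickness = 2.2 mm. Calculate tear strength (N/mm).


Tear strength = force / thickness
Tear = 140 / 2.2 = 63.6 N/mm


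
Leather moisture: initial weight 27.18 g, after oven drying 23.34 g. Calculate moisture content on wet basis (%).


Moisture = 27.18 - 23.34 = 3.84 g
MC = 3.84 / 27.18 x 100 = 14.1%


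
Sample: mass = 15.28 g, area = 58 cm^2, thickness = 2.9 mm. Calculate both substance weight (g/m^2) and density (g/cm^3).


Substance weight = 2634.5 g/m^2
Density = 0.908 g/cm^3


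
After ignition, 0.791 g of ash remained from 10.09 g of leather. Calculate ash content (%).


7.84%

Ash% = 0.791 / 10.09 x 100
Ash% = 7.84%


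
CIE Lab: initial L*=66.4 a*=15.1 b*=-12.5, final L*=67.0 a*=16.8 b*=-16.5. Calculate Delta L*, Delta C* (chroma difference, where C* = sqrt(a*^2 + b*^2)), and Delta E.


Delta L* = 67.0 - 66.4 = 0.6
C1* = sqrt((15.1)^2 + (-12.5)^2) = 19.603
C2* = sqrt((16.8)^2 + (-16.5)^2) = 23.548
Delta C* = 23.548 - 19.603 = 3.95
Delta E = sqrt((0.6)^2 + (1.7)^2 + (-4.0)^2) = 4.39


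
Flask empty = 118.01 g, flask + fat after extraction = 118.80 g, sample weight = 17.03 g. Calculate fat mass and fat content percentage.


Fat mass = 0.79 g
Fat content = 4.6%


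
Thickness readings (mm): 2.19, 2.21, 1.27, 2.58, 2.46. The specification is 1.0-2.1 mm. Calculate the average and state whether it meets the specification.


Sum = 10.71
Average = 10.71 / 5 = 2.14 mm
Specification range: 1.0 to 2.1 mm
Within spec: No


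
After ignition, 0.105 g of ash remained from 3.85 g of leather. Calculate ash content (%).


2.73%


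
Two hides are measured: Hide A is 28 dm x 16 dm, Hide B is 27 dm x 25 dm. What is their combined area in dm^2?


1123 dm^2


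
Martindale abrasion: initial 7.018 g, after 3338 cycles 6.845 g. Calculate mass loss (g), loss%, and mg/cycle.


Mass loss = 0.173 g
Loss = 2.47%
Rate = 0.052 mg/cycle


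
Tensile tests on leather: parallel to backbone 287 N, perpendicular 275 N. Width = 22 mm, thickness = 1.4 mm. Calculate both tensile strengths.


Area = 22 x 1.4 = 30.8 mm^2
TS (parallel) = 287 / 30.8 = 9.32 N/mm^2
TS (perpendicular) = 275 / 30.8 = 8.93 N/mm^2


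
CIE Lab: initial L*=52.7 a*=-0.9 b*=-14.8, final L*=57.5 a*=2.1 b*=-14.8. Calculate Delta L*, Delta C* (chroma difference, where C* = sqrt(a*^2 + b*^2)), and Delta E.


Delta L* = 4.8
Delta C* = 0.12
Delta E = 5.66

Delta L* = 57.5 - 52.7 = 4.8
C1* = sqrt((-0.9)^2 + (-14.8)^2) = 14.827
C2* = sqrt((2.1)^2 + (-14.8)^2) = 14.948
Delta C* = 14.948 - 14.827 = 0.12
Delta E = sqrt((4.8)^2 + (3.0)^2 + (0.0)^2) = 5.66


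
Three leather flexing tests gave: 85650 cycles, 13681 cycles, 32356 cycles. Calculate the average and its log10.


Average = (85650 + 13681 + 32356) / 3 = 43896 cycles
log10(43896) = 4.64


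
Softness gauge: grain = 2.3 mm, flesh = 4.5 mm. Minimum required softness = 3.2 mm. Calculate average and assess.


Average = (2.3 + 4.5) / 2 = 3.40 mm
Minimum = 3.2 mm
Meets requirement: Yes


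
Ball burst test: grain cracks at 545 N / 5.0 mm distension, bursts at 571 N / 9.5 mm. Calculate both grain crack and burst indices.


Crack index = 545 / 5.0 = 109.0 N/mm
Burst index = 571 / 9.5 = 60.1 N/mm


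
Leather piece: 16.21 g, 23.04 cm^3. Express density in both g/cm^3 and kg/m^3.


0.704 g/cm^3
704 kg/m^3

Density = 16.21 / 23.04 = 0.704 g/cm^3
Convert: 0.704 x 1000 = 704 kg/m^3


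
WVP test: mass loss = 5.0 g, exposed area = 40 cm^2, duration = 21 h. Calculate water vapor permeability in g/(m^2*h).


WVP = mass_loss / (area x time) x 10000
WVP = 5.0 / (40 x 21) x 10000
WVP = 5.0 / 840 x 10000 = 59.52 g/(m^2*h)


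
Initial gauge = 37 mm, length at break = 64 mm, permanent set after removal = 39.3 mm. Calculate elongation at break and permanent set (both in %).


Elongation at break = (64 - 37) / 37 x 100 = 73.0%
Permanent set = (39.3 - 37) / 37 x 100 = 6.2%


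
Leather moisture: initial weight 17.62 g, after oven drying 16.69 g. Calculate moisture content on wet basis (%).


5.3%


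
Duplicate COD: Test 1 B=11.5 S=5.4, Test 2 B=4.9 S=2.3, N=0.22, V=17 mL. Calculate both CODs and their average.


COD1 = 631.5 mg/L
COD2 = 269.2 mg/L
Average = 450.4 mg/L

COD1 = (11.5 - 5.4) x 0.22 x 8000 / 17 = 631.5 mg/L
COD2 = (4.9 - 2.3) x 0.22 x 8000 / 17 = 269.2 mg/L
Average = (631.5 + 269.2) / 2 = 450.4 mg/L


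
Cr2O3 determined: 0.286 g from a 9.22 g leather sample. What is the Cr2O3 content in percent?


Cr2O3% = 0.286 / 9.22 x 100
Cr2O3% = 3.10%


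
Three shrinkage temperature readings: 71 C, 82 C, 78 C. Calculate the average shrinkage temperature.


77.0 C


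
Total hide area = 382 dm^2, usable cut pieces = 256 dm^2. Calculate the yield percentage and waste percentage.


Yield = 256 / 382 x 100 = 67.0%
Waste = 382 - 256 = 126 dm^2
Waste% = 100 - 67.0 = 33.0%


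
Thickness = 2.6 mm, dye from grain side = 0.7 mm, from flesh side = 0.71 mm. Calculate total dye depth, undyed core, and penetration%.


Total dyed = 0.7 + 0.71 = 1.41 mm
Undyed core = 2.6 - 1.41 = 1.19 mm
Penetration = 1.41 / 2.6 x 100 = 54.2%


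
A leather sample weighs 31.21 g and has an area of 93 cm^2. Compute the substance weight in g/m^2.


3355.9 g/m^2


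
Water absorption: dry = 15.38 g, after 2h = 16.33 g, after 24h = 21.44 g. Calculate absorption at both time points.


WA (2h) = (16.33 - 15.38) / 15.38 x 100 = 6.2%
WA (24h) = (21.44 - 15.38) / 15.38 x 100 = 39.4%


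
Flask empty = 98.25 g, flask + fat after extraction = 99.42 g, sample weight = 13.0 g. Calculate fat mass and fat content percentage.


Fat mass = 1.17 g
Fat content = 9.0%


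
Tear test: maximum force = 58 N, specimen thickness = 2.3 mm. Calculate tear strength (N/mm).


25.2 N/mm


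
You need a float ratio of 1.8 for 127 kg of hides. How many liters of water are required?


228.6 L


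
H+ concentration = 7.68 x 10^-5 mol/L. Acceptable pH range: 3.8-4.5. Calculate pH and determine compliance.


pH = -log10(7.68 x 10^-5) = 4.11
Range: 3.8 to 4.5
Compliant: Yes


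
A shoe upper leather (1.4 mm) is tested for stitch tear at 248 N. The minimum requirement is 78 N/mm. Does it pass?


STS = 177.1 N/mm
Passes: Yes

STS = 248 / 1.4 = 177.1 N/mm
Minimum required: 78 N/mm
Passes: Yes


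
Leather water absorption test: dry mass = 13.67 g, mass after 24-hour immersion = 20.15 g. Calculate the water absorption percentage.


47.4%

Water absorbed = 20.15 - 13.67 = 6.48 g
WA% = 6.48 / 13.67 x 100 = 47.4%


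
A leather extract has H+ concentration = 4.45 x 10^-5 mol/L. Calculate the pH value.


pH = 4.35

pH = -log10[H+]
pH = -log10(4.45 x 10^-5) = 4.35


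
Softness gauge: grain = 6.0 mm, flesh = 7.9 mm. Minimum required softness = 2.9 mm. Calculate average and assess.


Average = (6.0 + 7.9) / 2 = 6.95 mm
Minimum = 2.9 mm
Meets requirement: Yes


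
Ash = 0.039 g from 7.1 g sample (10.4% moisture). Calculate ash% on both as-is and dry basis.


As-is ash% = 0.039 / 7.1 x 100 = 0.55%
Dry mass = 7.1 x (100 - 10.4) / 100 = 6.3616 g
Dry-basis ash% = 0.039 / 6.3616 x 100 = 0.61%


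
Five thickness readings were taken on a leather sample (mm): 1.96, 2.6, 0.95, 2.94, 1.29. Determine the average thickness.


Sum = 1.96 + 2.6 + 0.95 + 2.94 + 1.29 = 9.74
Average = 9.74 / 5 = 1.95 mm


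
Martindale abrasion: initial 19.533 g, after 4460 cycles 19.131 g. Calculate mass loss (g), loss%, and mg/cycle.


Mass loss = 0.402 g
Loss = 2.06%
Rate = 0.090 mg/cycle

Loss = 19.533 - 19.131 = 0.402 g
Loss% = 0.402 / 19.533 x 100 = 2.06%
Rate = 0.402 / 4460 x 1000 = 0.090 mg/cycle


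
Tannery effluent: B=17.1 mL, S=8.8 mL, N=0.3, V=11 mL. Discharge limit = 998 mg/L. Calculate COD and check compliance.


COD = (17.1 - 8.8) x 0.3 x 8000 / 11 = 1810.9 mg/L
Limit: 998 mg/L
Compliant: No


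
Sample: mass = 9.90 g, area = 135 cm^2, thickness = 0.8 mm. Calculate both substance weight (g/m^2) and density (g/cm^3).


Substance weight = 733.3 g/m^2
Density = 0.917 g/cm^3


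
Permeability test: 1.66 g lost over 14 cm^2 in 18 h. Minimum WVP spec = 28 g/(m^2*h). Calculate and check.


WVP = 65.87 g/(m^2*h)
Meets specification: Yes

WVP = 1.66 / (14 x 18) x 10000 = 65.87 g/(m^2*h)
Minimum: 28 g/(m^2*h)
Meets spec: Yes


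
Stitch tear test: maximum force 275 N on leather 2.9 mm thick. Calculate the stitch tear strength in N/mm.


94.8 N/mm

Stitch tear strength = force / thickness
STS = 275 / 2.9 = 94.8 N/mm


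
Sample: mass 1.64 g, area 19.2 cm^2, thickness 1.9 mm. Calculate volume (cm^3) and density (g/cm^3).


Volume = 3.648 cm^3
Density = 0.450 g/cm^3

Thickness in cm = 1.9 / 10 = 0.19 cm
Volume = 19.2 x 0.19 = 3.648 cm^3
Density = 1.64 / 3.648 = 0.450 g/cm^3


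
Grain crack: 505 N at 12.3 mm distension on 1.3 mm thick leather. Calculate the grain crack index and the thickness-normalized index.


Crack index = 41.1 N/mm
Normalized index = 31.6 N/mm per mm


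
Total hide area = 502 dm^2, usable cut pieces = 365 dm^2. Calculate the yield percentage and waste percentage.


Yield = 365 / 502 x 100 = 72.7%
Waste = 502 - 365 = 137 dm^2
Waste% = 100 - 72.7 = 27.3%


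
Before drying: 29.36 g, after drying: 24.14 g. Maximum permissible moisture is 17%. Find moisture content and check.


Moisture content = 17.8%
Acceptable: No

MC = (29.36 - 24.14) / 29.36 x 100 = 17.8%
Maximum: 17%
Acceptable: No


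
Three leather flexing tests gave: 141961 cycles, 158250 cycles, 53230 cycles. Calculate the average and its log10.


Average = (141961 + 158250 + 53230) / 3 = 117814 cycles
log10(117814) = 5.07


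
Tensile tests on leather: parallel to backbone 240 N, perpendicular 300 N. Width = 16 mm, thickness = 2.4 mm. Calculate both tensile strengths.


Parallel = 6.25 N/mm^2
Perpendicular = 7.81 N/mm^2

Area = 16 x 2.4 = 38.4 mm^2
TS (parallel) = 240 / 38.4 = 6.25 N/mm^2
TS (perpendicular) = 300 / 38.4 = 7.81 N/mm^2


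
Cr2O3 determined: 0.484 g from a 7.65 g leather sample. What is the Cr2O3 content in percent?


6.33%


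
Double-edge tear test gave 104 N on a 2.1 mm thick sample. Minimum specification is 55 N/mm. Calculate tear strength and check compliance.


Tear strength = 49.5 N/mm
Compliant: No

Tear strength = 104 / 2.1 = 49.5 N/mm
Required minimum = 55 N/mm
Compliant: No


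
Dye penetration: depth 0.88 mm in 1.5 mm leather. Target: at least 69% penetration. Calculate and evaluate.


Penetration = 0.88 / 1.5 x 100 = 58.7%
Target: 69%
Meets target: No


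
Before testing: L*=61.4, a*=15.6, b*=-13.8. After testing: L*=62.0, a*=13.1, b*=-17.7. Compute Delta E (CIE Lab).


dL = 62.0 - 61.4 = 0.6
da = 13.1 - 15.6 = -2.5
db = -17.7 - (-13.8) = -3.9
dE = sqrt((0.6)^2 + (-2.5)^2 + (-3.9)^2) = 4.67


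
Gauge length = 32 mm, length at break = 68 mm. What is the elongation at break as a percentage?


112.5%

Extension = 68 - 32 = 36 mm
Elongation = 36 / 32 x 100 = 112.5%


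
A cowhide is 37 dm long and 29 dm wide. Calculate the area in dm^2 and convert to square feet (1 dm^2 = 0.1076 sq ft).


1073 dm^2
115.45 sq ft

Area = 37 x 29 = 1073 dm^2
Conversion: 1073 x 0.1076 = 115.45 sq ft


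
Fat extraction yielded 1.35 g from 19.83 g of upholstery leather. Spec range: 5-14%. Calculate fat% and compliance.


Fat content = 6.8%
Compliant: Yes

Fat% = 1.35 / 19.83 x 100 = 6.8%
Spec range: 5-14%
Compliant: Yes


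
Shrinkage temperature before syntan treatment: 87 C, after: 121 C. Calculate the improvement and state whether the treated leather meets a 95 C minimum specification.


Improvement = 34 C
Meets 95 C spec: Yes

Improvement = 121 - 87 = 34 C
Spec check: 121 C >= 95 C? Yes


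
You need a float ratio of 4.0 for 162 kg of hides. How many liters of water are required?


Water = hide weight x target ratio
Water = 162 x 4.0 = 648.0 L


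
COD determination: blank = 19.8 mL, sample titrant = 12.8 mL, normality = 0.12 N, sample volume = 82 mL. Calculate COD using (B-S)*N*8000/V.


82.0 mg/L


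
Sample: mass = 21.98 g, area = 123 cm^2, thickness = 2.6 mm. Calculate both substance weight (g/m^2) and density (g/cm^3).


SW = 21.98 / 123 x 10000 = 1787.0 g/m^2
Volume = 123 x 2.6 / 10 = 31.98 cm^3
Density = 21.98 / 31.98 = 0.687 g/cm^3


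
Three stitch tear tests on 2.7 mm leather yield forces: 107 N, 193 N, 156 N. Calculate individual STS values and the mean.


STS1 = 39.6 N/mm
STS2 = 71.5 N/mm
STS3 = 57.8 N/mm
Mean = 56.3 N/mm

STS1 = 107 / 2.7 = 39.6 N/mm
STS2 = 193 / 2.7 = 71.5 N/mm
STS3 = 156 / 2.7 = 57.8 N/mm
Mean = (39.6 + 71.5 + 57.8) / 3 = 56.3 N/mm


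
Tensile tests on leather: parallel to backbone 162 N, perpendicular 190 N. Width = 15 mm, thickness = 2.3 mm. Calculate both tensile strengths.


Parallel = 4.70 N/mm^2
Perpendicular = 5.51 N/mm^2


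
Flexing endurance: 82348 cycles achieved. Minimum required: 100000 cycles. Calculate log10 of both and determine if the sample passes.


log10(82348) = 4.92
log10(100000) = 5.00
Passes: No


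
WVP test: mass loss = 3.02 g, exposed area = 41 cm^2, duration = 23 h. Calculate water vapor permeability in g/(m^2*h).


32.03 g/(m^2*h)

WVP = mass_loss / (area x time) x 10000
WVP = 3.02 / (41 x 23) x 10000
WVP = 3.02 / 943 x 10000 = 32.03 g/(m^2*h)


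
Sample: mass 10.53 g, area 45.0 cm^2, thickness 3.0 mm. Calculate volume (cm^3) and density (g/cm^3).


Volume = 13.500 cm^3
Density = 0.780 g/cm^3


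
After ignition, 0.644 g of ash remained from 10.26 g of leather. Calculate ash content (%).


Ash% = 0.644 / 10.26 x 100
Ash% = 6.28%


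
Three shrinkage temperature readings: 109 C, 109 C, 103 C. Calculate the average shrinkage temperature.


107.0 C

Average = (109 + 109 + 103) / 3
Average = 321 / 3 = 107.0 C


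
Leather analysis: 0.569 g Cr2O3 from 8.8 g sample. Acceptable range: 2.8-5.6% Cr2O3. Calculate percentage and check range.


Cr2O3 = 6.47%
Within range: No


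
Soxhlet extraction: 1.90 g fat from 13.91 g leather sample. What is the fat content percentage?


13.7%


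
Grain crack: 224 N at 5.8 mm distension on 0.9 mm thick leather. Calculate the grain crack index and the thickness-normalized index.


Crack index = 224 / 5.8 = 38.6 N/mm
Normalized = 38.6 / 0.9 = 42.9 N/mm per mm


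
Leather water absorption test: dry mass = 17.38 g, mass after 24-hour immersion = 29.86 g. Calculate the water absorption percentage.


71.8%

Water absorbed = 29.86 - 17.38 = 12.48 g
WA% = 12.48 / 17.38 x 100 = 71.8%


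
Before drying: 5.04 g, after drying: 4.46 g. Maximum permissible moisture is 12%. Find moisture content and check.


Moisture content = 11.5%
Acceptable: Yes

MC = (5.04 - 4.46) / 5.04 x 100 = 11.5%
Maximum: 12%
Acceptable: Yes


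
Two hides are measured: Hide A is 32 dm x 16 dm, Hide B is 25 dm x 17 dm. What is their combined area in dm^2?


937 dm^2

Hide A area = 32 x 16 = 512 dm^2
Hide B area = 25 x 17 = 425 dm^2
Total = 512 + 425 = 937 dm^2


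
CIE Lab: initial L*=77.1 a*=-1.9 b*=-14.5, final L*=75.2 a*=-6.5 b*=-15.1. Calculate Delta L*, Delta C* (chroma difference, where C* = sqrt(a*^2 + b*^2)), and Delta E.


Delta L* = 75.2 - 77.1 = -1.9
C1* = sqrt((-1.9)^2 + (-14.5)^2) = 14.624
C2* = sqrt((-6.5)^2 + (-15.1)^2) = 16.440
Delta C* = 16.440 - 14.624 = 1.82
Delta E = sqrt((-1.9)^2 + (-4.6)^2 + (-0.6)^2) = 5.01


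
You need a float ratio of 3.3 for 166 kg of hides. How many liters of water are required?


Water = hide weight x target ratio
Water = 166 x 3.3 = 547.8 L


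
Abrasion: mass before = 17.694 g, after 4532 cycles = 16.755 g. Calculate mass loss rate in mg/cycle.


0.207 mg/cycle

Mass loss = 17.694 - 16.755 = 0.939 g
Rate = 0.939 / 4532 x 1000 = 0.207 mg/cycle


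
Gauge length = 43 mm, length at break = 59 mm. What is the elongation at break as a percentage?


Extension = 59 - 43 = 16 mm
Elongation = 16 / 43 x 100 = 37.2%


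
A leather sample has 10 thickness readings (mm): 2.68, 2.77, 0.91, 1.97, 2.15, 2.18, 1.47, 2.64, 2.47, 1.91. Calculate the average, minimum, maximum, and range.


Sum = 21.15
Average = 21.15 / 10 = 2.12 mm
Minimum = 0.91 mm
Maximum = 2.77 mm
Range = 2.77 - 0.91 = 1.86 mm


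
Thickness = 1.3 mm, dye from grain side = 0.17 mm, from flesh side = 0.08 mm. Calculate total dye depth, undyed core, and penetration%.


Total dyed = 0.17 + 0.08 = 0.25 mm
Undyed core = 1.3 - 0.25 = 1.05 mm
Penetration = 0.25 / 1.3 x 100 = 19.2%


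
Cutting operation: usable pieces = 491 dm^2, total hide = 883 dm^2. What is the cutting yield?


Yield = usable / total x 100
Yield = 491 / 883 x 100 = 55.6%


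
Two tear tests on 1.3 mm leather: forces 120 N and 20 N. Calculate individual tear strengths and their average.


Tear 1 = 120 / 1.3 = 92.3 N/mm
Tear 2 = 20 / 1.3 = 15.4 N/mm
Average = (92.3 + 15.4) / 2 = 53.9 N/mm


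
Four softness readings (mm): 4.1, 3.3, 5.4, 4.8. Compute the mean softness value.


4.40 mm

Sum = 4.1 + 3.3 + 5.4 + 4.8
Mean = 17.6 / 4 = 4.40 mm


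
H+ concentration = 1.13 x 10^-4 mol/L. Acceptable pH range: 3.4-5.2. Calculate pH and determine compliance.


pH = -log10(1.13 x 10^-4) = 3.95
Range: 3.4 to 5.2
Compliant: Yes


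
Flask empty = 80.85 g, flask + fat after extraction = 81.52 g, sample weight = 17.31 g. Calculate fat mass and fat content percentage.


Fat mass = 0.67 g
Fat content = 3.9%


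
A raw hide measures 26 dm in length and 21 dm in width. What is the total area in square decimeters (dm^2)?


Area = length x width
Area = 26 x 21 = 546 dm^2


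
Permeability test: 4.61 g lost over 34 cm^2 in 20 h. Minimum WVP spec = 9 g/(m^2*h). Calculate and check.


WVP = 67.79 g/(m^2*h)
Meets specification: Yes


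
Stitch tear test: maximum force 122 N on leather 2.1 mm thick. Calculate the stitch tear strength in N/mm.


Stitch tear strength = force / thickness
STS = 122 / 2.1 = 58.1 N/mm


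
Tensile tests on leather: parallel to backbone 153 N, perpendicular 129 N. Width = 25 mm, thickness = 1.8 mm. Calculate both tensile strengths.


Parallel = 3.40 N/mm^2
Perpendicular = 2.87 N/mm^2

Area = 25 x 1.8 = 45.0 mm^2
TS (parallel) = 153 / 45.0 = 3.40 N/mm^2
TS (perpendicular) = 129 / 45.0 = 2.87 N/mm^2


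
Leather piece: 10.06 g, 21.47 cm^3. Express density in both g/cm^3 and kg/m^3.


Density = 10.06 / 21.47 = 0.469 g/cm^3
Convert: 0.469 x 1000 = 469 kg/m^3


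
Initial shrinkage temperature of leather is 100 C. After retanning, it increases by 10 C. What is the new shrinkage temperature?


New Ts = 100 + 10 = 110 C


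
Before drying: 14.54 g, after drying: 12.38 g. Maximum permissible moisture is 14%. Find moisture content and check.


Moisture content = 14.9%
Acceptable: No


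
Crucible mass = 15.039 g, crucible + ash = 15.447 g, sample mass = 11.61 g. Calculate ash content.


Ash mass = 0.408 g
Ash content = 3.51%


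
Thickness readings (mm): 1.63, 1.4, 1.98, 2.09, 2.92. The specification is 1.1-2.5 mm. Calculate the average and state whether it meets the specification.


Average = 2.00 mm
Within specification: Yes
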